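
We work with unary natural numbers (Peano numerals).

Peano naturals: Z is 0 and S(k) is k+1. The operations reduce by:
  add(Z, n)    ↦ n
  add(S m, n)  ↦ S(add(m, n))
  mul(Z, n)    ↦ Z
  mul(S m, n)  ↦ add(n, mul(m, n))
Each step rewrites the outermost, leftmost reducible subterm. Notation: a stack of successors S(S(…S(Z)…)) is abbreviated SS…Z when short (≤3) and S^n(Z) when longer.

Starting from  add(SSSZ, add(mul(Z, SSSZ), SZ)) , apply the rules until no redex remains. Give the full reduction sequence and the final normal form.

  start: add(SSSZ, add(mul(Z, SSSZ), SZ))
  step 1: S(add(SSZ, add(mul(Z, SSSZ), SZ)))
  step 2: S(S(add(SZ, add(mul(Z, SSSZ), SZ))))
  step 3: S(S(S(add(Z, add(mul(Z, SSSZ), SZ)))))
  step 4: S(S(S(add(mul(Z, SSSZ), SZ))))
  step 5: S(S(S(add(Z, SZ))))
  step 6: S^4(Z)

Answer: normal form = S^4(Z)  (in 6 steps)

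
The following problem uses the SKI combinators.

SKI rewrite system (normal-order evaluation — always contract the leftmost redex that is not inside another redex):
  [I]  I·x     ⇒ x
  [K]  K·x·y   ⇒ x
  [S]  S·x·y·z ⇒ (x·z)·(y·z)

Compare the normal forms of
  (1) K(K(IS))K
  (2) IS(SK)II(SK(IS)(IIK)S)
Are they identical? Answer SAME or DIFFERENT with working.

Answer: SAME — A ⇓ KS, B ⇓ KS

Working:
Term A:
  start: K(K(IS))K
  [1] K(IS)
  [2] KS

Term B:
  start: IS(SK)II(SK(IS)(IIK)S)
  [1] S(SK)II(SK(IS)(IIK)S)
  [2] SKI(II)(SK(IS)(IIK)S)
  [3] K(II)(I(II))(SK(IS)(IIK)S)
  [4] II(SK(IS)(IIK)S)
  [5] I(SK(IS)(IIK)S)
  [6] SK(IS)(IIK)S
  [7] K(IIK)(IS(IIK))S
  [8] IIKS
  [9] IKS
  [10] KS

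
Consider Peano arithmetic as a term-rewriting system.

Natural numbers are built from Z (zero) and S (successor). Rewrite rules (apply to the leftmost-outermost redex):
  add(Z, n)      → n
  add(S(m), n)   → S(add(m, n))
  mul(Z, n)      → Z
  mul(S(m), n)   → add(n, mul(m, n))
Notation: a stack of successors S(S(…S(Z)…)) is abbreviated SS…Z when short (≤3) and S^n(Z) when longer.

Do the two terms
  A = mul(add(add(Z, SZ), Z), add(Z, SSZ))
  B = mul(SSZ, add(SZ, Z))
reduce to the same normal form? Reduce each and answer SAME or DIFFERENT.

Answer: SAME — A ⇓ SSZ, B ⇓ SSZ

Working:
Term A:
  start: mul(add(add(Z, SZ), Z), add(Z, SSZ))
  →1  mul(add(SZ, Z), add(Z, SSZ))
  →2  mul(S(add(Z, Z)), add(Z, SSZ))
  →3  add(add(Z, SSZ), mul(add(Z, Z), add(Z, SSZ)))
  →4  add(SSZ, mul(add(Z, Z), add(Z, SSZ)))
  →5  S(add(SZ, mul(add(Z, Z), add(Z, SSZ))))
  →6  S(S(add(Z, mul(add(Z, Z), add(Z, SSZ)))))
  →7  S(S(mul(add(Z, Z), add(Z, SSZ))))
  →8  S(S(mul(Z, add(Z, SSZ))))
  →9  SSZ

Term B:
  start: mul(SSZ, add(SZ, Z))
  →1  add(add(SZ, Z), mul(SZ, add(SZ, Z)))
  →2  add(S(add(Z, Z)), mul(SZ, add(SZ, Z)))
  →3  S(add(add(Z, Z), mul(SZ, add(SZ, Z))))
  →4  S(add(Z, mul(SZ, add(SZ, Z))))
  →5  S(mul(SZ, add(SZ, Z)))
  →6  S(add(add(SZ, Z), mul(Z, add(SZ, Z))))
  →7  S(add(S(add(Z, Z)), mul(Z, add(SZ, Z))))
  →8  S(S(add(add(Z, Z), mul(Z, add(SZ, Z)))))
  →9  S(S(add(Z, mul(Z, add(SZ, Z)))))
  →10  S(S(mul(Z, add(SZ, Z))))
  →11  SSZ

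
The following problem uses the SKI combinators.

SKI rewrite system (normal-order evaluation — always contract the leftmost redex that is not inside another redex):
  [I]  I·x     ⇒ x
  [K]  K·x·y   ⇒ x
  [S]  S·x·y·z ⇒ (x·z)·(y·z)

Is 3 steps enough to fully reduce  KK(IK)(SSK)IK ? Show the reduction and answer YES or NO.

Answer: YES — reaches normal form SK(KK) in 3 ≤ 3 steps

Derivation:
  start: KK(IK)(SSK)IK
  →1  K(SSK)IK
  →2  SSKK
  →3  SK(KK)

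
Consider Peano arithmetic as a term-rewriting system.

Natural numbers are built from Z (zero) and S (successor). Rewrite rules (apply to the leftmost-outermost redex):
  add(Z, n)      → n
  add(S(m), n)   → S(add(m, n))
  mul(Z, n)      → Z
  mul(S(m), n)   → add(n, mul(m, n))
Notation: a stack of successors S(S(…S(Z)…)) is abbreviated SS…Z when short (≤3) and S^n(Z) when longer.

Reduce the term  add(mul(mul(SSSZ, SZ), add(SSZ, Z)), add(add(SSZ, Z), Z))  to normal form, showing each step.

  start: add(mul(mul(SSSZ, SZ), add(SSZ, Z)), add(add(SSZ, Z), Z))
  →1  add(mul(add(SZ, mul(SSZ, SZ)), add(SSZ, Z)), add(add(SSZ, Z), Z))
  →2  add(mul(S(add(Z, mul(SSZ, SZ))), add(SSZ, Z)), add(add(SSZ, Z), Z))
  →3  add(add(add(SSZ, Z), mul(add(Z, mul(SSZ, SZ)), add(SSZ, Z))), add(add(SSZ, Z), Z))
  →4  add(add(S(add(SZ, Z)), mul(add(Z, mul(SSZ, SZ)), add(SSZ, Z))), add(add(SSZ, Z), Z))
  →5  add(S(add(add(SZ, Z), mul(add(Z, mul(SSZ, SZ)), add(SSZ, Z)))), add(add(SSZ, Z), Z))
  →6  S(add(add(add(SZ, Z), mul(add(Z, mul(SSZ, SZ)), add(SSZ, Z))), add(add(SSZ, Z), Z)))
  →7  S(add(add(S(add(Z, Z)), mul(add(Z, mul(SSZ, SZ)), add(SSZ, Z))), add(add(SSZ, Z), Z)))
  →8  S(add(S(add(add(Z, Z), mul(add(Z, mul(SSZ, SZ)), add(SSZ, Z)))), add(add(SSZ, Z), Z)))
  →9  S(S(add(add(add(Z, Z), mul(add(Z, mul(SSZ, SZ)), add(SSZ, Z))), add(add(SSZ, Z), Z))))
  →10  S(S(add(add(Z, mul(add(Z, mul(SSZ, SZ)), add(SSZ, Z))), add(add(SSZ, Z), Z))))
  →11  S(S(add(mul(add(Z, mul(SSZ, SZ)), add(SSZ, Z)), add(add(SSZ, Z), Z))))
  →12  S(S(add(mul(mul(SSZ, SZ), add(SSZ, Z)), add(add(SSZ, Z), Z))))
  →13  S(S(add(mul(add(SZ, mul(SZ, SZ)), add(SSZ, Z)), add(add(SSZ, Z), Z))))
  →14  S(S(add(mul(S(add(Z, mul(SZ, SZ))), add(SSZ, Z)), add(add(SSZ, Z), Z))))
  →15  S(S(add(add(add(SSZ, Z), mul(add(Z, mul(SZ, SZ)), add(SSZ, Z))), add(add(SSZ, Z), Z))))
  →16  S(S(add(add(S(add(SZ, Z)), mul(add(Z, mul(SZ, SZ)), add(SSZ, Z))), add(add(SSZ, Z), Z))))
  →17  S(S(add(S(add(add(SZ, Z), mul(add(Z, mul(SZ, SZ)), add(SSZ, Z)))), add(add(SSZ, Z), Z))))
  →18  S(S(S(add(add(add(SZ, Z), mul(add(Z, mul(SZ, SZ)), add(SSZ, Z))), add(add(SSZ, Z), Z)))))
  →19  S(S(S(add(add(S(add(Z, Z)), mul(add(Z, mul(SZ, SZ)), add(SSZ, Z))), add(add(SSZ, Z), Z)))))
  →20  S(S(S(add(S(add(add(Z, Z), mul(add(Z, mul(SZ, SZ)), add(SSZ, Z)))), add(add(SSZ, Z), Z)))))
  →21  S(S(S(S(add(add(add(Z, Z), mul(add(Z, mul(SZ, SZ)), add(SSZ, Z))), add(add(SSZ, Z), Z))))))
  →22  S(S(S(S(add(add(Z, mul(add(Z, mul(SZ, SZ)), add(SSZ, Z))), add(add(SSZ, Z), Z))))))
  →23  S(S(S(S(add(mul(add(Z, mul(SZ, SZ)), add(SSZ, Z)), add(add(SSZ, Z), Z))))))
  →24  S(S(S(S(add(mul(mul(SZ, SZ), add(SSZ, Z)), add(add(SSZ, Z), Z))))))
  →25  S(S(S(S(add(mul(add(SZ, mul(Z, SZ)), add(SSZ, Z)), add(add(SSZ, Z), Z))))))
  →26  S(S(S(S(add(mul(S(add(Z, mul(Z, SZ))), add(SSZ, Z)), add(add(SSZ, Z), Z))))))
  →27  S(S(S(S(add(add(add(SSZ, Z), mul(add(Z, mul(Z, SZ)), add(SSZ, Z))), add(add(SSZ, Z), Z))))))
  →28  S(S(S(S(add(add(S(add(SZ, Z)), mul(add(Z, mul(Z, SZ)), add(SSZ, Z))), add(add(SSZ, Z), Z))))))
  →29  S(S(S(S(add(S(add(add(SZ, Z), mul(add(Z, mul(Z, SZ)), add(SSZ, Z)))), add(add(SSZ, Z), Z))))))
  →30  S(S(S(S(S(add(add(add(SZ, Z), mul(add(Z, mul(Z, SZ)), add(SSZ, Z))), add(add(SSZ, Z), Z)))))))
  →31  S(S(S(S(S(add(add(S(add(Z, Z)), mul(add(Z, mul(Z, SZ)), add(SSZ, Z))), add(add(SSZ, Z), Z)))))))
  →32  S(S(S(S(S(add(S(add(add(Z, Z), mul(add(Z, mul(Z, SZ)), add(SSZ, Z)))), add(add(SSZ, Z), Z)))))))
  →33  S(S(S(S(S(S(add(add(add(Z, Z), mul(add(Z, mul(Z, SZ)), add(SSZ, Z))), add(add(SSZ, Z), Z))))))))
  →34  S(S(S(S(S(S(add(add(Z, mul(add(Z, mul(Z, SZ)), add(SSZ, Z))), add(add(SSZ, Z), Z))))))))
  →35  S(S(S(S(S(S(add(mul(add(Z, mul(Z, SZ)), add(SSZ, Z)), add(add(SSZ, Z), Z))))))))
  →36  S(S(S(S(S(S(add(mul(mul(Z, SZ), add(SSZ, Z)), add(add(SSZ, Z), Z))))))))
  →37  S(S(S(S(S(S(add(mul(Z, add(SSZ, Z)), add(add(SSZ, Z), Z))))))))
  →38  S(S(S(S(S(S(add(Z, add(add(SSZ, Z), Z))))))))
  →39  S(S(S(S(S(S(add(add(SSZ, Z), Z)))))))
  →40  S(S(S(S(S(S(add(S(add(SZ, Z)), Z)))))))
  →41  S(S(S(S(S(S(S(add(add(SZ, Z), Z))))))))
  →42  S(S(S(S(S(S(S(add(S(add(Z, Z)), Z))))))))
  →43  S(S(S(S(S(S(S(S(add(add(Z, Z), Z)))))))))
  →44  S(S(S(S(S(S(S(S(add(Z, Z)))))))))
  →45  S^8(Z)

Answer: normal form = S^8(Z)  (in 45 steps)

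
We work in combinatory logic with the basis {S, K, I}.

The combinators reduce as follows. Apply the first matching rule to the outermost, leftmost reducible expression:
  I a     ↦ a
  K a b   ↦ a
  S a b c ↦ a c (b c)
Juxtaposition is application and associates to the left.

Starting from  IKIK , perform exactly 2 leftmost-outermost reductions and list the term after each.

  start: IKIK
  step 1: KIK
  step 2: I

Answer: after 2 steps: I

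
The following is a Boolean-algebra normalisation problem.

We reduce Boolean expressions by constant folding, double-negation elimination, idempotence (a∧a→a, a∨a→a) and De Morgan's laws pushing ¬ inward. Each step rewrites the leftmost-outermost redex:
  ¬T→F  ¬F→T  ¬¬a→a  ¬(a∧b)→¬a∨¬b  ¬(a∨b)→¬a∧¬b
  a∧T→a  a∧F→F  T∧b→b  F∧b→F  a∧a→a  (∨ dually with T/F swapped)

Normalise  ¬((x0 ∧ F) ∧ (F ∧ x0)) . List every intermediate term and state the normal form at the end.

  start: ¬((x0 ∧ F) ∧ (F ∧ x0))
  →1  ¬(x0 ∧ F) ∨ ¬(F ∧ x0)
  →2  (¬x0 ∨ ¬F) ∨ ¬(F ∧ x0)
  →3  (¬x0 ∨ T) ∨ ¬(F ∧ x0)
  →4  T ∨ ¬(F ∧ x0)
  →5  T

Answer: normal form = T  (in 5 steps)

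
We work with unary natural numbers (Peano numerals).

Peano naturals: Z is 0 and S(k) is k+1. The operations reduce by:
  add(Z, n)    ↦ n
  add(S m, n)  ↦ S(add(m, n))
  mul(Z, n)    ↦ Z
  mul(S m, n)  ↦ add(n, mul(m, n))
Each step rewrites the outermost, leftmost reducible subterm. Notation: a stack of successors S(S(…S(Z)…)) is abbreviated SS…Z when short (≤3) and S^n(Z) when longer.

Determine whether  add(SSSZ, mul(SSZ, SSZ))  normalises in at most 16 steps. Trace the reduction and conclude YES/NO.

Answer: YES — reaches normal form S^7(Z) in 13 ≤ 16 steps

Reduction:
  start: add(SSSZ, mul(SSZ, SSZ))
  [1] S(add(SSZ, mul(SSZ, SSZ)))
  [2] S(S(add(SZ, mul(SSZ, SSZ))))
  [3] S(S(S(add(Z, mul(SSZ, SSZ)))))
  [4] S(S(S(mul(SSZ, SSZ))))
  [5] S(S(S(add(SSZ, mul(SZ, SSZ)))))
  [6] S(S(S(S(add(SZ, mul(SZ, SSZ))))))
  [7] S(S(S(S(S(add(Z, mul(SZ, SSZ)))))))
  [8] S(S(S(S(S(mul(SZ, SSZ))))))
  [9] S(S(S(S(S(add(SSZ, mul(Z, SSZ)))))))
  [10] S(S(S(S(S(S(add(SZ, mul(Z, SSZ))))))))
  [11] S(S(S(S(S(S(S(add(Z, mul(Z, SSZ)))))))))
  [12] S(S(S(S(S(S(S(mul(Z, SSZ))))))))
  [13] S^7(Z)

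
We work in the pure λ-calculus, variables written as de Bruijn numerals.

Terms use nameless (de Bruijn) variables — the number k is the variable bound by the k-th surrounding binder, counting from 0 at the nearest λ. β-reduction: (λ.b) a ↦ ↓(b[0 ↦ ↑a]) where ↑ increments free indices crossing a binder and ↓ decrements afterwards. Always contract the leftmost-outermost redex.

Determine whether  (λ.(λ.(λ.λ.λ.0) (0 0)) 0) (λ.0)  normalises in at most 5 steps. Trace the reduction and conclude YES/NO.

  start: (λ.(λ.(λ.λ.λ.0) (0 0)) 0) (λ.0)
  →1  (λ.(λ.λ.λ.0) (0 0)) (λ.0)
  →2  (λ.λ.λ.0) ((λ.0) (λ.0))
  →3  λ.λ.0

Answer: YES — reaches normal form λ.λ.0 in 3 ≤ 5 steps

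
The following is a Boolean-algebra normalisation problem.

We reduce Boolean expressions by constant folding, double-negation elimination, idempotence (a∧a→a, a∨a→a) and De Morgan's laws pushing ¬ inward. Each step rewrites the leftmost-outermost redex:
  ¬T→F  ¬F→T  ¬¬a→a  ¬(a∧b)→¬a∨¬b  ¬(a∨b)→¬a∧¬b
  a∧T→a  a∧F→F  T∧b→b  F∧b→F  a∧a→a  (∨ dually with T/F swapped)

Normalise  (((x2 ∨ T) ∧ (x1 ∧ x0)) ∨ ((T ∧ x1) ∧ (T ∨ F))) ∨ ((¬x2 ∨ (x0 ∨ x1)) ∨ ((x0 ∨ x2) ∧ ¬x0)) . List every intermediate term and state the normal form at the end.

  start: (((x2 ∨ T) ∧ (x1 ∧ x0)) ∨ ((T ∧ x1) ∧ (T ∨ F))) ∨ ((¬x2 ∨ (x0 ∨ x1)) ∨ ((x0 ∨ x2) ∧ ¬x0))
  →1  ((T ∧ (x1 ∧ x0)) ∨ ((T ∧ x1) ∧ (T ∨ F))) ∨ ((¬x2 ∨ (x0 ∨ x1)) ∨ ((x0 ∨ x2) ∧ ¬x0))
  →2  ((x1 ∧ x0) ∨ ((T ∧ x1) ∧ (T ∨ F))) ∨ ((¬x2 ∨ (x0 ∨ x1)) ∨ ((x0 ∨ x2) ∧ ¬x0))
  →3  ((x1 ∧ x0) ∨ (x1 ∧ (T ∨ F))) ∨ ((¬x2 ∨ (x0 ∨ x1)) ∨ ((x0 ∨ x2) ∧ ¬x0))
  →4  ((x1 ∧ x0) ∨ (x1 ∧ T)) ∨ ((¬x2 ∨ (x0 ∨ x1)) ∨ ((x0 ∨ x2) ∧ ¬x0))
  →5  ((x1 ∧ x0) ∨ x1) ∨ ((¬x2 ∨ (x0 ∨ x1)) ∨ ((x0 ∨ x2) ∧ ¬x0))

Answer: normal form = ((x1 ∧ x0) ∨ x1) ∨ ((¬x2 ∨ (x0 ∨ x1)) ∨ ((x0 ∨ x2) ∧ ¬x0))  (in 5 steps)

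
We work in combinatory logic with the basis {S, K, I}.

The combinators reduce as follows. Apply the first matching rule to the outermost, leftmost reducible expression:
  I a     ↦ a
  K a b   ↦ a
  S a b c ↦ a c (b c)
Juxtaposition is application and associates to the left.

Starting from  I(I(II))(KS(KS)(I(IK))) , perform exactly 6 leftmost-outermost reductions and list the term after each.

  start: I(I(II))(KS(KS)(I(IK)))
  step 1: I(II)(KS(KS)(I(IK)))
  step 2: II(KS(KS)(I(IK)))
  step 3: I(KS(KS)(I(IK)))
  step 4: KS(KS)(I(IK))
  step 5: S(I(IK))
  step 6: S(IK)

Answer: after 6 steps: S(IK)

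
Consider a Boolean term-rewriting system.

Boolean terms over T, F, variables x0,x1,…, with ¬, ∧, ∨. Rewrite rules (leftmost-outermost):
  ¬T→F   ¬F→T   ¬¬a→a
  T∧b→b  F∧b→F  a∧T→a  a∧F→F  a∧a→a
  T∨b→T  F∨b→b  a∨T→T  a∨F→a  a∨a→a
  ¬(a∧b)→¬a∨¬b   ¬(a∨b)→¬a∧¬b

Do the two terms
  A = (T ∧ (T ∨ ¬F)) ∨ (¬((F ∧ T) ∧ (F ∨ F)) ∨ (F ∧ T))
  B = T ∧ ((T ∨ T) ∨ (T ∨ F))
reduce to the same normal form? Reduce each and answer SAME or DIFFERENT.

Term A:
  start: (T ∧ (T ∨ ¬F)) ∨ (¬((F ∧ T) ∧ (F ∨ F)) ∨ (F ∧ T))
  →1  (T ∨ ¬F) ∨ (¬((F ∧ T) ∧ (F ∨ F)) ∨ (F ∧ T))
  →2  T ∨ (¬((F ∧ T) ∧ (F ∨ F)) ∨ (F ∧ T))
  →3  T

Term B:
  start: T ∧ ((T ∨ T) ∨ (T ∨ F))
  →1  (T ∨ T) ∨ (T ∨ F)
  →2  T ∨ (T ∨ F)
  →3  T

Answer: SAME — A ⇓ T, B ⇓ T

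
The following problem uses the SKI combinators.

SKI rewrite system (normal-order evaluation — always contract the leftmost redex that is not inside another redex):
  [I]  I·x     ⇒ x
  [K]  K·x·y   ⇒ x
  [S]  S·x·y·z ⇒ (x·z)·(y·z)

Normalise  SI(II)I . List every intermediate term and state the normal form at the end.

  start: SI(II)I
  step 1: II(III)
  step 2: I(III)
  step 3: III
  step 4: II
  step 5: I

Answer: normal form = I  (in 5 steps)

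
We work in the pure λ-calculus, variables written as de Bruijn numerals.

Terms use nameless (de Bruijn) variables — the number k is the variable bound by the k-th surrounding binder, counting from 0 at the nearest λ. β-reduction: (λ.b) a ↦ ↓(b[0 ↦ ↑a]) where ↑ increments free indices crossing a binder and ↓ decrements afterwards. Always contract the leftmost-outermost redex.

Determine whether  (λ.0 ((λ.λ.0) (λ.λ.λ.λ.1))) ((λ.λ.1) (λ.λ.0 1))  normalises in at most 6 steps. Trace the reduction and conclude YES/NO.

Answer: YES — reaches normal form λ.λ.0 1 in 3 ≤ 6 steps

Working:
  start: (λ.0 ((λ.λ.0) (λ.λ.λ.λ.1))) ((λ.λ.1) (λ.λ.0 1))
  step 1: (λ.λ.1) (λ.λ.0 1) ((λ.λ.0) (λ.λ.λ.λ.1))
  step 2: (λ.λ.λ.0 1) ((λ.λ.0) (λ.λ.λ.λ.1))
  step 3: λ.λ.0 1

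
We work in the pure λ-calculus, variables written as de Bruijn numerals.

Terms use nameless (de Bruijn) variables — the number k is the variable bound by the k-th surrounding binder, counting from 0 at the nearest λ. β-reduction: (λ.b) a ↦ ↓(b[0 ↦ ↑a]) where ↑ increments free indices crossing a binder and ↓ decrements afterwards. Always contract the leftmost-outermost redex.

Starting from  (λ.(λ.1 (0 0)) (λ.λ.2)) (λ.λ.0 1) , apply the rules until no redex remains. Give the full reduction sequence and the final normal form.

Answer: normal form = λ.0 (λ.λ.λ.0 1)  (in 4 steps)

Working:
  start: (λ.(λ.1 (0 0)) (λ.λ.2)) (λ.λ.0 1)
  →1  (λ.(λ.λ.0 1) (0 0)) (λ.λ.λ.λ.0 1)
  →2  (λ.λ.0 1) ((λ.λ.λ.λ.0 1) (λ.λ.λ.λ.0 1))
  →3  λ.0 ((λ.λ.λ.λ.0 1) (λ.λ.λ.λ.0 1))
  →4  λ.0 (λ.λ.λ.0 1)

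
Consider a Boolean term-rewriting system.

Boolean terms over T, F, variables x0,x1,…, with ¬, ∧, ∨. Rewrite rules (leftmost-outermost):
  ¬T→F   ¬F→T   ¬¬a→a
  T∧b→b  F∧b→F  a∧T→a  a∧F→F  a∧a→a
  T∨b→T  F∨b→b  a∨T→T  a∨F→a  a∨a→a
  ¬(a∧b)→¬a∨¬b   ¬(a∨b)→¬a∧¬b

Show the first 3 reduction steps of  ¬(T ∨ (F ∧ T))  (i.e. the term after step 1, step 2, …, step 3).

Answer: after 3 steps: F

Working:
  start: ¬(T ∨ (F ∧ T))
  →1  ¬T ∧ ¬(F ∧ T)
  →2  F ∧ ¬(F ∧ T)
  →3  F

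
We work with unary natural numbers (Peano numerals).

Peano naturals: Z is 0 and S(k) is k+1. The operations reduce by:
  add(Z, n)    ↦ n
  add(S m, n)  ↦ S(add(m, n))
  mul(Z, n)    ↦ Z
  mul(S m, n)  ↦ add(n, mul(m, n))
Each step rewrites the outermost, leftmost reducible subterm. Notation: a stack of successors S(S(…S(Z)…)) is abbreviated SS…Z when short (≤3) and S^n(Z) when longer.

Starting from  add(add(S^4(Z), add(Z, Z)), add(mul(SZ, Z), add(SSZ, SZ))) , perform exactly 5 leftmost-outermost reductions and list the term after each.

  start: add(add(S^4(Z), add(Z, Z)), add(mul(SZ, Z), add(SSZ, SZ)))
  →1  add(S(add(SSSZ, add(Z, Z))), add(mul(SZ, Z), add(SSZ, SZ)))
  →2  S(add(add(SSSZ, add(Z, Z)), add(mul(SZ, Z), add(SSZ, SZ))))
  →3  S(add(S(add(SSZ, add(Z, Z))), add(mul(SZ, Z), add(SSZ, SZ))))
  →4  S(S(add(add(SSZ, add(Z, Z)), add(mul(SZ, Z), add(SSZ, SZ)))))
  →5  S(S(add(S(add(SZ, add(Z, Z))), add(mul(SZ, Z), add(SSZ, SZ)))))

Answer: after 5 steps: S(S(add(S(add(SZ, add(Z, Z))), add(mul(SZ, Z), add(SSZ, SZ)))))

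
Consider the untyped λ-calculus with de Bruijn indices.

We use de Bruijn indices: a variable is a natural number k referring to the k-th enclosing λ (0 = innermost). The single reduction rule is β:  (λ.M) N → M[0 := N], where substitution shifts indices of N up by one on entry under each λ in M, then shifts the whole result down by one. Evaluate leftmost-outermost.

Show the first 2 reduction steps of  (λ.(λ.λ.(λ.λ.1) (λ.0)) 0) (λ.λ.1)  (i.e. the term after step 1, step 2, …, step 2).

Answer: after 2 steps: λ.(λ.λ.1) (λ.0)

Derivation:
  start: (λ.(λ.λ.(λ.λ.1) (λ.0)) 0) (λ.λ.1)
  [1] (λ.λ.(λ.λ.1) (λ.0)) (λ.λ.1)
  [2] λ.(λ.λ.1) (λ.0)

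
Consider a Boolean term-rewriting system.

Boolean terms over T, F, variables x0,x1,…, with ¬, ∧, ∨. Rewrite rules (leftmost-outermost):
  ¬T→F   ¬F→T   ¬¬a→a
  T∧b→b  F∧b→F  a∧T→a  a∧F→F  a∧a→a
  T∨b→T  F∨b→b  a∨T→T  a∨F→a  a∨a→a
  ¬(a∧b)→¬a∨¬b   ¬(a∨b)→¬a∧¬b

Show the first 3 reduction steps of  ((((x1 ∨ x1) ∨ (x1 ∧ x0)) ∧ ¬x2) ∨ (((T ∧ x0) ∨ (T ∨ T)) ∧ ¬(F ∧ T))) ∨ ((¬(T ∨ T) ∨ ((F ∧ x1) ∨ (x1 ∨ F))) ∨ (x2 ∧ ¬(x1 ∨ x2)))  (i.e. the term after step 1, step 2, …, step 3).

Answer: after 3 steps: (((x1 ∨ (x1 ∧ x0)) ∧ ¬x2) ∨ ((x0 ∨ T) ∧ ¬(F ∧ T))) ∨ ((¬(T ∨ T) ∨ ((F ∧ x1) ∨ (x1 ∨ F))) ∨ (x2 ∧ ¬(x1 ∨ x2)))

Derivation:
  start: ((((x1 ∨ x1) ∨ (x1 ∧ x0)) ∧ ¬x2) ∨ (((T ∧ x0) ∨ (T ∨ T)) ∧ ¬(F ∧ T))) ∨ ((¬(T ∨ T) ∨ ((F ∧ x1) ∨ (x1 ∨ F))) ∨ (x2 ∧ ¬(x1 ∨ x2)))
  →1  (((x1 ∨ (x1 ∧ x0)) ∧ ¬x2) ∨ (((T ∧ x0) ∨ (T ∨ T)) ∧ ¬(F ∧ T))) ∨ ((¬(T ∨ T) ∨ ((F ∧ x1) ∨ (x1 ∨ F))) ∨ (x2 ∧ ¬(x1 ∨ x2)))
  →2  (((x1 ∨ (x1 ∧ x0)) ∧ ¬x2) ∨ ((x0 ∨ (T ∨ T)) ∧ ¬(F ∧ T))) ∨ ((¬(T ∨ T) ∨ ((F ∧ x1) ∨ (x1 ∨ F))) ∨ (x2 ∧ ¬(x1 ∨ x2)))
  →3  (((x1 ∨ (x1 ∧ x0)) ∧ ¬x2) ∨ ((x0 ∨ T) ∧ ¬(F ∧ T))) ∨ ((¬(T ∨ T) ∨ ((F ∧ x1) ∨ (x1 ∨ F))) ∨ (x2 ∧ ¬(x1 ∨ x2)))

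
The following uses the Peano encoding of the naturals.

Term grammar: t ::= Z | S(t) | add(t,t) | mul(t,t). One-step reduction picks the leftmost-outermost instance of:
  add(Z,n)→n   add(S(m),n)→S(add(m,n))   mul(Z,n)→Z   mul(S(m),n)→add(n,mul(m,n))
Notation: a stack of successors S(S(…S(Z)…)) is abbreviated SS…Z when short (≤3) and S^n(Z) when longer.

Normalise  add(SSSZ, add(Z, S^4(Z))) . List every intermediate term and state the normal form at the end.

Answer: normal form = S^7(Z)  (in 5 steps)

Working:
  start: add(SSSZ, add(Z, S^4(Z)))
  [1] S(add(SSZ, add(Z, S^4(Z))))
  [2] S(S(add(SZ, add(Z, S^4(Z)))))
  [3] S(S(S(add(Z, add(Z, S^4(Z))))))
  [4] S(S(S(add(Z, S^4(Z)))))
  [5] S^7(Z)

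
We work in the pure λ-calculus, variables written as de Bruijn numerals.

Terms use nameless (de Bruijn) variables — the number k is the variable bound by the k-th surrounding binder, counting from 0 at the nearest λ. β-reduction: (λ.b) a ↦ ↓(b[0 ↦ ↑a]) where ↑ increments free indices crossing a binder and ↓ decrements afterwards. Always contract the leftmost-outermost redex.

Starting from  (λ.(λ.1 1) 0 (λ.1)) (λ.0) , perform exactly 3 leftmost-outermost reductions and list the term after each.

Answer: after 3 steps: (λ.0) (λ.λ.0)

Reduction:
  start: (λ.(λ.1 1) 0 (λ.1)) (λ.0)
  →1  (λ.(λ.0) (λ.0)) (λ.0) (λ.λ.0)
  →2  (λ.0) (λ.0) (λ.λ.0)
  →3  (λ.0) (λ.λ.0)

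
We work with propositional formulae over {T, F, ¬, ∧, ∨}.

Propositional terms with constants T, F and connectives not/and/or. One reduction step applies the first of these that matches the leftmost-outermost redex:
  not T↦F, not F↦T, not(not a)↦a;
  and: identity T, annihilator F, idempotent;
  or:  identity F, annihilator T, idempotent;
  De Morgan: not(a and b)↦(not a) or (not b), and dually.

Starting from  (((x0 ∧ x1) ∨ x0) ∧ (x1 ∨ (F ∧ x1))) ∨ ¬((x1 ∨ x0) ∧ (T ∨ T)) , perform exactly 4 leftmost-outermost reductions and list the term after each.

Answer: after 4 steps: (((x0 ∧ x1) ∨ x0) ∧ x1) ∨ ((¬x1 ∧ ¬x0) ∨ ¬(T ∨ T))

Working:
  start: (((x0 ∧ x1) ∨ x0) ∧ (x1 ∨ (F ∧ x1))) ∨ ¬((x1 ∨ x0) ∧ (T ∨ T))
  [1] (((x0 ∧ x1) ∨ x0) ∧ (x1 ∨ F)) ∨ ¬((x1 ∨ x0) ∧ (T ∨ T))
  [2] (((x0 ∧ x1) ∨ x0) ∧ x1) ∨ ¬((x1 ∨ x0) ∧ (T ∨ T))
  [3] (((x0 ∧ x1) ∨ x0) ∧ x1) ∨ (¬(x1 ∨ x0) ∨ ¬(T ∨ T))
  [4] (((x0 ∧ x1) ∨ x0) ∧ x1) ∨ ((¬x1 ∧ ¬x0) ∨ ¬(T ∨ T))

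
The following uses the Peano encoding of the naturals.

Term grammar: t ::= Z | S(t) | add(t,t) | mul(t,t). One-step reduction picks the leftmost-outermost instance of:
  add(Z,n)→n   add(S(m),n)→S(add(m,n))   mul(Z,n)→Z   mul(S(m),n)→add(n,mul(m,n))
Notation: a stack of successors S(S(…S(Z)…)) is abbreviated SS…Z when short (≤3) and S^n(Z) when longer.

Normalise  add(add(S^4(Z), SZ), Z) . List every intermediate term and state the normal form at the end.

Answer: normal form = S^5(Z)  (in 11 steps)

Working:
  start: add(add(S^4(Z), SZ), Z)
  [1] add(S(add(SSSZ, SZ)), Z)
  [2] S(add(add(SSSZ, SZ), Z))
  [3] S(add(S(add(SSZ, SZ)), Z))
  [4] S(S(add(add(SSZ, SZ), Z)))
  [5] S(S(add(S(add(SZ, SZ)), Z)))
  [6] S(S(S(add(add(SZ, SZ), Z))))
  [7] S(S(S(add(S(add(Z, SZ)), Z))))
  [8] S(S(S(S(add(add(Z, SZ), Z)))))
  [9] S(S(S(S(add(SZ, Z)))))
  [10] S(S(S(S(S(add(Z, Z))))))
  [11] S^5(Z)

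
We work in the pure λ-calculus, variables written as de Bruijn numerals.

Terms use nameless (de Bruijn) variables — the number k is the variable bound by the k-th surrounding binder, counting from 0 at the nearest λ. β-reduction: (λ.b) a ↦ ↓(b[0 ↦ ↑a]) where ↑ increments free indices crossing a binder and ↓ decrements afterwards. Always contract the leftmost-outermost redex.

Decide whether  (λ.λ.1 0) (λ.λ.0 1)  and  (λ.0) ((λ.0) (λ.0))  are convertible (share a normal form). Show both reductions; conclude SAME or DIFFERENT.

Answer: DIFFERENT — A ⇓ λ.λ.0 1, B ⇓ λ.0

Working:
Term A:
  start: (λ.λ.1 0) (λ.λ.0 1)
  [1] λ.(λ.λ.0 1) 0
  [2] λ.λ.0 1

Term B:
  start: (λ.0) ((λ.0) (λ.0))
  [1] (λ.0) (λ.0)
  [2] λ.0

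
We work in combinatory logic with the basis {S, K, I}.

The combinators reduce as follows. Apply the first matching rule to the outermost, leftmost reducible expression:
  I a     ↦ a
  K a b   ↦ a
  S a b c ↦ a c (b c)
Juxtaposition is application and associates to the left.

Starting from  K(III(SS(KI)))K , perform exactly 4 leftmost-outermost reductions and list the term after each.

  start: K(III(SS(KI)))K
  →1  III(SS(KI))
  →2  II(SS(KI))
  →3  I(SS(KI))
  →4  SS(KI)

Answer: after 4 steps: SS(KI)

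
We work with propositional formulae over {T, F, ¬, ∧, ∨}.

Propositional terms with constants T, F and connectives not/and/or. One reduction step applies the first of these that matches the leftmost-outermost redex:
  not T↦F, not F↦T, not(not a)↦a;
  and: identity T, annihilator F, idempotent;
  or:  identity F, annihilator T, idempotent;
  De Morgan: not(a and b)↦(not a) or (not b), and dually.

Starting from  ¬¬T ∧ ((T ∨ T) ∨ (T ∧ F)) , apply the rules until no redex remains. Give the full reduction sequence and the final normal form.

Answer: normal form = T  (in 4 steps)

Working:
  start: ¬¬T ∧ ((T ∨ T) ∨ (T ∧ F))
  step 1: T ∧ ((T ∨ T) ∨ (T ∧ F))
  step 2: (T ∨ T) ∨ (T ∧ F)
  step 3: T ∨ (T ∧ F)
  step 4: T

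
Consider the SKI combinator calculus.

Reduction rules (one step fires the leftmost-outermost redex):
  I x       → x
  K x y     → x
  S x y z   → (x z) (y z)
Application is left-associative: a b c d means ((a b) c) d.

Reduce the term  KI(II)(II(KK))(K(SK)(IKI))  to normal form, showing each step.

  start: KI(II)(II(KK))(K(SK)(IKI))
  [1] I(II(KK))(K(SK)(IKI))
  [2] II(KK)(K(SK)(IKI))
  [3] I(KK)(K(SK)(IKI))
  [4] KK(K(SK)(IKI))
  [5] K

Answer: normal form = K  (in 5 steps)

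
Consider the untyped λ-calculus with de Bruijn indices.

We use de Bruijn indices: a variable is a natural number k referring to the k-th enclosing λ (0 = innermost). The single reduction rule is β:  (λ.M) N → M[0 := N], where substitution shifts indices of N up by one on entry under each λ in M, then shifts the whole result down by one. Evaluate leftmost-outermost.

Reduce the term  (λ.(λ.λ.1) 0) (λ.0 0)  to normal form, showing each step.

  start: (λ.(λ.λ.1) 0) (λ.0 0)
  [1] (λ.λ.1) (λ.0 0)
  [2] λ.λ.0 0

Answer: normal form = λ.λ.0 0  (in 2 steps)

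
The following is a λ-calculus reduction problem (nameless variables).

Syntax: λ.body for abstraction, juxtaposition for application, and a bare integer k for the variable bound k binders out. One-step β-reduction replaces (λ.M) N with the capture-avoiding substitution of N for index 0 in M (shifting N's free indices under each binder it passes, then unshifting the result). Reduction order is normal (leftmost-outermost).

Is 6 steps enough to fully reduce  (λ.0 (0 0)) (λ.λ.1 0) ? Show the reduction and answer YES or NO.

Answer: YES — reaches normal form λ.λ.1 0 in 5 ≤ 6 steps

Derivation:
  start: (λ.0 (0 0)) (λ.λ.1 0)
  [1] (λ.λ.1 0) ((λ.λ.1 0) (λ.λ.1 0))
  [2] λ.(λ.λ.1 0) (λ.λ.1 0) 0
  [3] λ.(λ.(λ.λ.1 0) 0) 0
  [4] λ.(λ.λ.1 0) 0
  [5] λ.λ.1 0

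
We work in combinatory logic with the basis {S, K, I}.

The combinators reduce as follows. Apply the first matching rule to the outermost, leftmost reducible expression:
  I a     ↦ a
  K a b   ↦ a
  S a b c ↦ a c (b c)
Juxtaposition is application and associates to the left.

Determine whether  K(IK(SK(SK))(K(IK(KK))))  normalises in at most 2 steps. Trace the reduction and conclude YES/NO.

Answer: YES — reaches normal form K(SK(SK)) in 2 ≤ 2 steps

Reduction:
  start: K(IK(SK(SK))(K(IK(KK))))
  →1  K(K(SK(SK))(K(IK(KK))))
  →2  K(SK(SK))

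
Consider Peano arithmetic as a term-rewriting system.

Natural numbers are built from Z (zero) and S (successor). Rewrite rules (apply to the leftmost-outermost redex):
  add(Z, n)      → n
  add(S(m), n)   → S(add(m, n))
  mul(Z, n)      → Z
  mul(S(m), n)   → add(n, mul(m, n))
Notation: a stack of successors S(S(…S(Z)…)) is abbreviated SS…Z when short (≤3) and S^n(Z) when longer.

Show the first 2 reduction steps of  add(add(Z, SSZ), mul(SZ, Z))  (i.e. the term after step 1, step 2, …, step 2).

  start: add(add(Z, SSZ), mul(SZ, Z))
  →1  add(SSZ, mul(SZ, Z))
  →2  S(add(SZ, mul(SZ, Z)))

Answer: after 2 steps: S(add(SZ, mul(SZ, Z)))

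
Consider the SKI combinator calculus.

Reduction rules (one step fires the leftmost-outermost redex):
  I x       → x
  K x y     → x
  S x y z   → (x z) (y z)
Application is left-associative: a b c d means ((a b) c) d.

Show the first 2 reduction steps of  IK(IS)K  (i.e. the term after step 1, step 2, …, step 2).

Answer: after 2 steps: IS

Derivation:
  start: IK(IS)K
  step 1: K(IS)K
  step 2: IS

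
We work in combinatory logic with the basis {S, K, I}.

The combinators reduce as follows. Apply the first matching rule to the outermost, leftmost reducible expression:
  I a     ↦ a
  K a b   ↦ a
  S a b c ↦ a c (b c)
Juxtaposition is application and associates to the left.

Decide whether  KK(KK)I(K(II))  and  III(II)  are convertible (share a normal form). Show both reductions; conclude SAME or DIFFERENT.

Term A:
  start: KK(KK)I(K(II))
  step 1: KI(K(II))
  step 2: I

Term B:
  start: III(II)
  step 1: II(II)
  step 2: I(II)
  step 3: II
  step 4: I

Answer: SAME — A ⇓ I, B ⇓ I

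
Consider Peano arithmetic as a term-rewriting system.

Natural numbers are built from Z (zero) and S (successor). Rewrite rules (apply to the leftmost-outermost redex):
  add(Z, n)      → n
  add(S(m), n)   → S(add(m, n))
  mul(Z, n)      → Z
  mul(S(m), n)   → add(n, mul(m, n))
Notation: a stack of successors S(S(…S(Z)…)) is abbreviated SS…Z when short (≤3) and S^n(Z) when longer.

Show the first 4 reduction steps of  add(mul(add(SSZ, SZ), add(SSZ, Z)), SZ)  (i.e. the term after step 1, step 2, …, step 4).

Answer: after 4 steps: add(S(add(add(SZ, Z), mul(add(SZ, SZ), add(SSZ, Z)))), SZ)

Derivation:
  start: add(mul(add(SSZ, SZ), add(SSZ, Z)), SZ)
  step 1: add(mul(S(add(SZ, SZ)), add(SSZ, Z)), SZ)
  step 2: add(add(add(SSZ, Z), mul(add(SZ, SZ), add(SSZ, Z))), SZ)
  step 3: add(add(S(add(SZ, Z)), mul(add(SZ, SZ), add(SSZ, Z))), SZ)
  step 4: add(S(add(add(SZ, Z), mul(add(SZ, SZ), add(SSZ, Z)))), SZ)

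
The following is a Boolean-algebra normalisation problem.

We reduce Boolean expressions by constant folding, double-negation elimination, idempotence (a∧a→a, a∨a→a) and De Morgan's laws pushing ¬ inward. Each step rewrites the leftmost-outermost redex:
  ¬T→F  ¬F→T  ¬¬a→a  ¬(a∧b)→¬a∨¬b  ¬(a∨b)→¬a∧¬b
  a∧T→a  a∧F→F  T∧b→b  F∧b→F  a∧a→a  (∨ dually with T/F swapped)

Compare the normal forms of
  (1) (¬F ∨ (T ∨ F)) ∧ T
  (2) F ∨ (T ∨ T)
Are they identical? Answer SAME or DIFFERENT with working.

Answer: SAME — A ⇓ T, B ⇓ T

Derivation:
Term A:
  start: (¬F ∨ (T ∨ F)) ∧ T
  →1  ¬F ∨ (T ∨ F)
  →2  T ∨ (T ∨ F)
  →3  T

Term B:
  start: F ∨ (T ∨ T)
  →1  T ∨ T
  →2  T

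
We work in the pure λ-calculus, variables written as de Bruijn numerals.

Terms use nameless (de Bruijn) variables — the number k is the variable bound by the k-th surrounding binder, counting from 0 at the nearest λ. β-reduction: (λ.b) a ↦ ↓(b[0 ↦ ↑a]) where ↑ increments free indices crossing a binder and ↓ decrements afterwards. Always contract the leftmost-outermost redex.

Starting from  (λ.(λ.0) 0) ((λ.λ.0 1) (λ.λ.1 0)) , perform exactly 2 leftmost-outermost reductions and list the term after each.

Answer: after 2 steps: (λ.λ.0 1) (λ.λ.1 0)

Reduction:
  start: (λ.(λ.0) 0) ((λ.λ.0 1) (λ.λ.1 0))
  step 1: (λ.0) ((λ.λ.0 1) (λ.λ.1 0))
  step 2: (λ.λ.0 1) (λ.λ.1 0)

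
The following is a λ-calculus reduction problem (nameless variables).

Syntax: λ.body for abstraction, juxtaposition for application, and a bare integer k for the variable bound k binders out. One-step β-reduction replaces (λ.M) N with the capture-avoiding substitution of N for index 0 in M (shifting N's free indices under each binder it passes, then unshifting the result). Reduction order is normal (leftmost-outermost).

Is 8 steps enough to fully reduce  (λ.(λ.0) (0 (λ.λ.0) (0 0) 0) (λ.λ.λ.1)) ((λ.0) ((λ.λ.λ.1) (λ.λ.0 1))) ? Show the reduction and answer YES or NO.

Answer: YES — reaches normal form λ.λ.λ.1 in 8 ≤ 8 steps

Reduction:
  start: (λ.(λ.0) (0 (λ.λ.0) (0 0) 0) (λ.λ.λ.1)) ((λ.0) ((λ.λ.λ.1) (λ.λ.0 1)))
  →1  (λ.0) ((λ.0) ((λ.λ.λ.1) (λ.λ.0 1)) (λ.λ.0) ((λ.0) ((λ.λ.λ.1) (λ.λ.0 1)) ((λ.0) ((λ.λ.λ.1) (λ.λ.0 1)))) ((λ.0) ((λ.λ.λ.1) (λ.λ.0 1)))) (λ.λ.λ.1)
  →2  (λ.0) ((λ.λ.λ.1) (λ.λ.0 1)) (λ.λ.0) ((λ.0) ((λ.λ.λ.1) (λ.λ.0 1)) ((λ.0) ((λ.λ.λ.1) (λ.λ.0 1)))) ((λ.0) ((λ.λ.λ.1) (λ.λ.0 1))) (λ.λ.λ.1)
  →3  (λ.λ.λ.1) (λ.λ.0 1) (λ.λ.0) ((λ.0) ((λ.λ.λ.1) (λ.λ.0 1)) ((λ.0) ((λ.λ.λ.1) (λ.λ.0 1)))) ((λ.0) ((λ.λ.λ.1) (λ.λ.0 1))) (λ.λ.λ.1)
  →4  (λ.λ.1) (λ.λ.0) ((λ.0) ((λ.λ.λ.1) (λ.λ.0 1)) ((λ.0) ((λ.λ.λ.1) (λ.λ.0 1)))) ((λ.0) ((λ.λ.λ.1) (λ.λ.0 1))) (λ.λ.λ.1)
  →5  (λ.λ.λ.0) ((λ.0) ((λ.λ.λ.1) (λ.λ.0 1)) ((λ.0) ((λ.λ.λ.1) (λ.λ.0 1)))) ((λ.0) ((λ.λ.λ.1) (λ.λ.0 1))) (λ.λ.λ.1)
  →6  (λ.λ.0) ((λ.0) ((λ.λ.λ.1) (λ.λ.0 1))) (λ.λ.λ.1)
  →7  (λ.0) (λ.λ.λ.1)
  →8  λ.λ.λ.1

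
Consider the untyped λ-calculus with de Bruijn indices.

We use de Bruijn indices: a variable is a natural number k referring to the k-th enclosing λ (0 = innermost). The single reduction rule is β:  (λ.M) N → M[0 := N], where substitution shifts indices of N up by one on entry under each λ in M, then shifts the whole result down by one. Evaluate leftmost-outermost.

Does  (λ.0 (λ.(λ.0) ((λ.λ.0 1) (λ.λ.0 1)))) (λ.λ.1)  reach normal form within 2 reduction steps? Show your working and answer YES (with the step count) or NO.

  start: (λ.0 (λ.(λ.0) ((λ.λ.0 1) (λ.λ.0 1)))) (λ.λ.1)
  [1] (λ.λ.1) (λ.(λ.0) ((λ.λ.0 1) (λ.λ.0 1)))
  [2] λ.λ.(λ.0) ((λ.λ.0 1) (λ.λ.0 1))

Answer: NO — after 2 steps the term is λ.λ.(λ.0) ((λ.λ.0 1) (λ.λ.0 1)), not yet normal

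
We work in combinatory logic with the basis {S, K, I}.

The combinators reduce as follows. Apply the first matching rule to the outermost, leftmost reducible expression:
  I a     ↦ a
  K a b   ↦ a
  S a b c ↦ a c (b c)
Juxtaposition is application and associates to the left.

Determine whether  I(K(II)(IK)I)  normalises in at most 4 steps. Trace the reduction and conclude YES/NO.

Answer: YES — reaches normal form I in 4 ≤ 4 steps

Derivation:
  start: I(K(II)(IK)I)
  →1  K(II)(IK)I
  →2  III
  →3  II
  →4  I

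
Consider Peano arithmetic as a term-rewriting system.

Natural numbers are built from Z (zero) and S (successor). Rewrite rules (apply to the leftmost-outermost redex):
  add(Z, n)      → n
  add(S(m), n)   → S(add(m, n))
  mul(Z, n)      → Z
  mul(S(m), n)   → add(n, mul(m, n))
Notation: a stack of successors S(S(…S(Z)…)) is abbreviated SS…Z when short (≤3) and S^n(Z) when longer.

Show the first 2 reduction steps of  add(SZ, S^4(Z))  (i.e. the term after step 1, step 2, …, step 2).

Answer: after 2 steps: S^5(Z)

Reduction:
  start: add(SZ, S^4(Z))
  [1] S(add(Z, S^4(Z)))
  [2] S^5(Z)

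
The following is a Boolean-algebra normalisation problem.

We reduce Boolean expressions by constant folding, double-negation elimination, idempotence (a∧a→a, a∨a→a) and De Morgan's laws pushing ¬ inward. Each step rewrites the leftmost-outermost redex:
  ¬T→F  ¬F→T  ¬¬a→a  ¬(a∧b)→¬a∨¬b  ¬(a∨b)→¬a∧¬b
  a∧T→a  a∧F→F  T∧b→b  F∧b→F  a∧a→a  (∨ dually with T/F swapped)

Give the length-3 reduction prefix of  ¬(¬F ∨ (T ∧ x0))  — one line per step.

  start: ¬(¬F ∨ (T ∧ x0))
  step 1: ¬¬F ∧ ¬(T ∧ x0)
  step 2: F ∧ ¬(T ∧ x0)
  step 3: F

Answer: after 3 steps: F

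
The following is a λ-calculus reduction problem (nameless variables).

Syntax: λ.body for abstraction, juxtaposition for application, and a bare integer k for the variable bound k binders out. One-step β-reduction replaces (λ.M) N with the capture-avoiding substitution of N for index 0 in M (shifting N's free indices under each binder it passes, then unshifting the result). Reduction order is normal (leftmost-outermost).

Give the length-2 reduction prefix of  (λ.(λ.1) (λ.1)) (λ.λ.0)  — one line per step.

Answer: after 2 steps: λ.λ.0

Working:
  start: (λ.(λ.1) (λ.1)) (λ.λ.0)
  step 1: (λ.λ.λ.0) (λ.λ.λ.0)
  step 2: λ.λ.0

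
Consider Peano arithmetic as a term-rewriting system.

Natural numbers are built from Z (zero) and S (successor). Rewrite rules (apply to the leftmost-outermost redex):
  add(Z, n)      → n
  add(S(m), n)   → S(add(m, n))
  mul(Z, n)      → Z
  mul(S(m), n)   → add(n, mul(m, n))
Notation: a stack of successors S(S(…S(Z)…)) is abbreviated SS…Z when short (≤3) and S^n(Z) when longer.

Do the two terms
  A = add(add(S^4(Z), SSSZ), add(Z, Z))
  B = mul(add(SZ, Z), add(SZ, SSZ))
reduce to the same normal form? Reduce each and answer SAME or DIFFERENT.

Term A:
  start: add(add(S^4(Z), SSSZ), add(Z, Z))
  →1  add(S(add(SSSZ, SSSZ)), add(Z, Z))
  →2  S(add(add(SSSZ, SSSZ), add(Z, Z)))
  →3  S(add(S(add(SSZ, SSSZ)), add(Z, Z)))
  →4  S(S(add(add(SSZ, SSSZ), add(Z, Z))))
  →5  S(S(add(S(add(SZ, SSSZ)), add(Z, Z))))
  →6  S(S(S(add(add(SZ, SSSZ), add(Z, Z)))))
  →7  S(S(S(add(S(add(Z, SSSZ)), add(Z, Z)))))
  →8  S(S(S(S(add(add(Z, SSSZ), add(Z, Z))))))
  →9  S(S(S(S(add(SSSZ, add(Z, Z))))))
  →10  S(S(S(S(S(add(SSZ, add(Z, Z)))))))
  →11  S(S(S(S(S(S(add(SZ, add(Z, Z))))))))
  →12  S(S(S(S(S(S(S(add(Z, add(Z, Z)))))))))
  →13  S(S(S(S(S(S(S(add(Z, Z))))))))
  →14  S^7(Z)

Term B:
  start: mul(add(SZ, Z), add(SZ, SSZ))
  →1  mul(S(add(Z, Z)), add(SZ, SSZ))
  →2  add(add(SZ, SSZ), mul(add(Z, Z), add(SZ, SSZ)))
  →3  add(S(add(Z, SSZ)), mul(add(Z, Z), add(SZ, SSZ)))
  →4  S(add(add(Z, SSZ), mul(add(Z, Z), add(SZ, SSZ))))
  →5  S(add(SSZ, mul(add(Z, Z), add(SZ, SSZ))))
  →6  S(S(add(SZ, mul(add(Z, Z), add(SZ, SSZ)))))
  →7  S(S(S(add(Z, mul(add(Z, Z), add(SZ, SSZ))))))
  →8  S(S(S(mul(add(Z, Z), add(SZ, SSZ)))))
  →9  S(S(S(mul(Z, add(SZ, SSZ)))))
  →10  SSSZ

Answer: DIFFERENT — A ⇓ S^7(Z), B ⇓ SSSZ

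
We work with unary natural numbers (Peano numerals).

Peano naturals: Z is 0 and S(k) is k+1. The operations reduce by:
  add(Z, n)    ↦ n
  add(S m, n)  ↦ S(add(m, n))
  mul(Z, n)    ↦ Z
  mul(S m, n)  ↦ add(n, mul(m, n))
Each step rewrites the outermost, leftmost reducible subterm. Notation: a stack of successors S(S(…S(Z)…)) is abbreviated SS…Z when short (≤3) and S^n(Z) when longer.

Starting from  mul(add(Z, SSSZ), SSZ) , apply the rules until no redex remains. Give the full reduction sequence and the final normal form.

  start: mul(add(Z, SSSZ), SSZ)
  →1  mul(SSSZ, SSZ)
  →2  add(SSZ, mul(SSZ, SSZ))
  →3  S(add(SZ, mul(SSZ, SSZ)))
  →4  S(S(add(Z, mul(SSZ, SSZ))))
  →5  S(S(mul(SSZ, SSZ)))
  →6  S(S(add(SSZ, mul(SZ, SSZ))))
  →7  S(S(S(add(SZ, mul(SZ, SSZ)))))
  →8  S(S(S(S(add(Z, mul(SZ, SSZ))))))
  →9  S(S(S(S(mul(SZ, SSZ)))))
  →10  S(S(S(S(add(SSZ, mul(Z, SSZ))))))
  →11  S(S(S(S(S(add(SZ, mul(Z, SSZ)))))))
  →12  S(S(S(S(S(S(add(Z, mul(Z, SSZ))))))))
  →13  S(S(S(S(S(S(mul(Z, SSZ)))))))
  →14  S^6(Z)

Answer: normal form = S^6(Z)  (in 14 steps)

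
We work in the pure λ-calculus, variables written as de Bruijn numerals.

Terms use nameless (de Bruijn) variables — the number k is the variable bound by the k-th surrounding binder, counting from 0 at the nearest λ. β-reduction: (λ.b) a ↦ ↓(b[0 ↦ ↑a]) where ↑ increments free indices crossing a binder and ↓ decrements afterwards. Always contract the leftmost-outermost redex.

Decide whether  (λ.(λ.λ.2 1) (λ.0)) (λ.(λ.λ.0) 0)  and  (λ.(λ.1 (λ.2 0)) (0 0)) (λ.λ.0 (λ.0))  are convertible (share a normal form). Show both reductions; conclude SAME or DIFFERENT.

Answer: DIFFERENT — A ⇓ λ.λ.0, B ⇓ λ.0 (λ.0)

Working:
Term A:
  start: (λ.(λ.λ.2 1) (λ.0)) (λ.(λ.λ.0) 0)
  [1] (λ.λ.(λ.(λ.λ.0) 0) 1) (λ.0)
  [2] λ.(λ.(λ.λ.0) 0) (λ.0)
  [3] λ.(λ.λ.0) (λ.0)
  [4] λ.λ.0

Term B:
  start: (λ.(λ.1 (λ.2 0)) (0 0)) (λ.λ.0 (λ.0))
  [1] (λ.(λ.λ.0 (λ.0)) (λ.(λ.λ.0 (λ.0)) 0)) ((λ.λ.0 (λ.0)) (λ.λ.0 (λ.0)))
  [2] (λ.λ.0 (λ.0)) (λ.(λ.λ.0 (λ.0)) 0)
  [3] λ.0 (λ.0)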